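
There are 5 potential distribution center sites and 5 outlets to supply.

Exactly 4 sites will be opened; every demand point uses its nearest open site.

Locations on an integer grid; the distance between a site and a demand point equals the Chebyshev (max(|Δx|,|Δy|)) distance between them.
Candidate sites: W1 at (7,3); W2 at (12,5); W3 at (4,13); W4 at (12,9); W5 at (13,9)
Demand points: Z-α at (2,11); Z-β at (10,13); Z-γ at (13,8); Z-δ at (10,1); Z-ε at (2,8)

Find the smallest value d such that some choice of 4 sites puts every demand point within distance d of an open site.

5

Open {W1, W2, W3, W4}.
  Farthest demand point is Z-ε at distance 5 (to W1); all others are ≤ 5.
With {W1, W2, W3, W5} the worst case is 5.
With {W1, W3, W4, W5} the worst case is 5.
No size-4 selection achieves below 5.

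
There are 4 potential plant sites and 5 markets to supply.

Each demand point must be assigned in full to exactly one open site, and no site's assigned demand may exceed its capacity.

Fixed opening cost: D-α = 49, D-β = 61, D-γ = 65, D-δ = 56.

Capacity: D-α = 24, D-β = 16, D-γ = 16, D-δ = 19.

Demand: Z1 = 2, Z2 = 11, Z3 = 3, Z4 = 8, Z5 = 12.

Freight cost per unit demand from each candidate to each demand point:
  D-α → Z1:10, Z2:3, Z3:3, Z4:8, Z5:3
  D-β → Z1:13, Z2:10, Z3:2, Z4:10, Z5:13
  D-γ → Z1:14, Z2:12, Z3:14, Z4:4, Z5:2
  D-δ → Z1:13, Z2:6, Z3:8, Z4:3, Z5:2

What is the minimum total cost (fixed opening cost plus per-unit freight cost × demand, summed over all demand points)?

248

Open {D-α, D-δ}; cheapest assignment that respects the capacities:
  D-α (cap 24, load 23): Z2, Z5 — cost 11×3 + 12×3 = 69
  D-δ (cap 19, load 13): Z1, Z3, Z4 — cost 2×13 + 3×8 + 8×3 = 74
  Shipping 143, fixed 105 → total 248.
  Any other capacity-feasible assignment to {D-α, D-δ} ships for at least 143.
Compare {D-α, D-γ}: its best feasible assignment gives total 264.
Compare {D-α, D-γ, D-δ}: its best feasible assignment gives total 280.
Every other set of open sites that can feasibly serve all demand totals ≥ 264 even under its best assignment. Minimum: 248.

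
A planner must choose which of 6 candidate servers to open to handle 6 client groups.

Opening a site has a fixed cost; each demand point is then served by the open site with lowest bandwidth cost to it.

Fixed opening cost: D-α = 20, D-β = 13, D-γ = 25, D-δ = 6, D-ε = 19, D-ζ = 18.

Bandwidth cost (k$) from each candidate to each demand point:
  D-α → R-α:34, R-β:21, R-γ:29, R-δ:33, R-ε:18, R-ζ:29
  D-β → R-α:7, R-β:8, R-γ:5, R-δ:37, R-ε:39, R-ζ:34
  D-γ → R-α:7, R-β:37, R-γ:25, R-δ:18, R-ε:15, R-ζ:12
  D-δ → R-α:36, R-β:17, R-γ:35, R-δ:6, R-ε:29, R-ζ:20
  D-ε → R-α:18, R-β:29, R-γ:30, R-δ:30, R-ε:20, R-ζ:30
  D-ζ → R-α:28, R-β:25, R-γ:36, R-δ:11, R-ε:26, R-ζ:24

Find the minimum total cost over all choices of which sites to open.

94

Open {D-β, D-δ}: assign each demand point to its cheapest open site.
  R-α→D-β 7, R-β→D-β 8, R-γ→D-β 5, R-δ→D-δ 6, R-ε→D-δ 29, R-ζ→D-δ 20
  bandwidth cost 75, fixed 19 → total 94.
Compare {D-β, D-γ, D-δ}: bandwidth cost 53 + fixed 44 = 97.
Compare {D-β, D-γ}: bandwidth cost 65 + fixed 38 = 103.
Compare {D-α, D-β, D-δ}: bandwidth cost 64 + fixed 39 = 103.
All other subsets cost ≥ 97. Minimum total cost: 94.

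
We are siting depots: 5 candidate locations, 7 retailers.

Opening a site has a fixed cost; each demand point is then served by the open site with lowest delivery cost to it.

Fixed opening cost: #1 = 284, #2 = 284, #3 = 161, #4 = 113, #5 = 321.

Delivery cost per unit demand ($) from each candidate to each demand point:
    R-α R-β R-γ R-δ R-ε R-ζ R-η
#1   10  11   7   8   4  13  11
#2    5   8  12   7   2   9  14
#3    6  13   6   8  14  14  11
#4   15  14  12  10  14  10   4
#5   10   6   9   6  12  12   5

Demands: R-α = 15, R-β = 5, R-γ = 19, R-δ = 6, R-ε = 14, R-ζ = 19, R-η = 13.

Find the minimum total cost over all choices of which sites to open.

Open {#3, #4}: assign each demand point to its cheapest open site.
  R-α→#3 15×6=90, R-β→#3 5×13=65, R-γ→#3 19×6=114, R-δ→#3 6×8=48, R-ε→#3 14×14=196, R-ζ→#4 19×10=190, R-η→#4 13×4=52
  delivery cost 755, fixed 274 → total 1029.
Compare {#2, #4}: delivery cost 636 + fixed 397 = 1033.
Compare {#2}: delivery cost 766 + fixed 284 = 1050.
Compare {#2, #3}: delivery cost 613 + fixed 445 = 1058.
All other subsets cost ≥ 1033. Minimum total cost: 1029.

1029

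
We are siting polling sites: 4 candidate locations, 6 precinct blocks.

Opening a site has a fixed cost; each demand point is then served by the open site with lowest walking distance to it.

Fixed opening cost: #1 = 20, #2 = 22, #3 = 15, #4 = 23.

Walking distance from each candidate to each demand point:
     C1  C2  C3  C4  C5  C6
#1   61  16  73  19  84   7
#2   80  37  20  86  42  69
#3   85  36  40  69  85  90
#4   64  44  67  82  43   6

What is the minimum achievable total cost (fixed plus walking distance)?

Open {#1, #2}: assign each demand point to its cheapest open site.
  C1→#1 61, C2→#1 16, C3→#2 20, C4→#1 19, C5→#2 42, C6→#1 7
  walking distance 165, fixed 42 → total 207.
Compare {#1, #2, #3}: walking distance 165 + fixed 57 = 222.
Compare {#1, #2, #4}: walking distance 164 + fixed 65 = 229.
Compare {#1, #3, #4}: walking distance 185 + fixed 58 = 243.
All other subsets cost ≥ 222. Minimum total cost: 207.

207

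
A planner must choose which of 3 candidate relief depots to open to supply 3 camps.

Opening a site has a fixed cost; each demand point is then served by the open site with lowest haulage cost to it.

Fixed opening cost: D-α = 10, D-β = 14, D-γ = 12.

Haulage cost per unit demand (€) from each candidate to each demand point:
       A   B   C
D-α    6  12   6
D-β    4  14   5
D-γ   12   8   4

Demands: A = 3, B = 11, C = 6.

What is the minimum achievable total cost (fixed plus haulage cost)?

150

Open {D-β, D-γ}: assign each demand point to its cheapest open site.
  A→D-β 3×4=12, B→D-γ 11×8=88, C→D-γ 6×4=24
  haulage cost 124, fixed 26 → total 150.
Compare {D-α, D-γ}: haulage cost 130 + fixed 22 = 152.
Compare {D-γ}: haulage cost 148 + fixed 12 = 160.
Compare {D-α, D-β, D-γ}: haulage cost 124 + fixed 36 = 160.
All other subsets cost ≥ 152. Minimum total cost: 150.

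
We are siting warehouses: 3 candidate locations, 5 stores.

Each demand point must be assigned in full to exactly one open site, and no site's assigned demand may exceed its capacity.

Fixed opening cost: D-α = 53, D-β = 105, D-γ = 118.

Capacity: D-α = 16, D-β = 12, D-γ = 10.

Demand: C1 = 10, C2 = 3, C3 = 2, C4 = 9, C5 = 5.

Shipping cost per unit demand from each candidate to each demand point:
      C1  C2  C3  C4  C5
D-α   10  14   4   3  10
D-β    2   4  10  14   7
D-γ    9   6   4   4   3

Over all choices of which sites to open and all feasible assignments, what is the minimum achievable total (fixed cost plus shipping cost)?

Open {D-α, D-β, D-γ}; cheapest assignment that respects the capacities:
  D-α (cap 16, load 11): C3, C4 — cost 2×4 + 9×3 = 35
  D-β (cap 12, load 10): C1 — cost 10×2 = 20
  D-γ (cap 10, load 8): C2, C5 — cost 3×6 + 5×3 = 33
  Shipping 88, fixed 276 → total 364.
  Any other capacity-feasible assignment to {D-α, D-β, D-γ} ships for at least 88.
Total demand is 29 and no other set of sites has combined capacity ≥ 29, so {D-α, D-β, D-γ} is the only feasible choice of open sites. Minimum: 364.

364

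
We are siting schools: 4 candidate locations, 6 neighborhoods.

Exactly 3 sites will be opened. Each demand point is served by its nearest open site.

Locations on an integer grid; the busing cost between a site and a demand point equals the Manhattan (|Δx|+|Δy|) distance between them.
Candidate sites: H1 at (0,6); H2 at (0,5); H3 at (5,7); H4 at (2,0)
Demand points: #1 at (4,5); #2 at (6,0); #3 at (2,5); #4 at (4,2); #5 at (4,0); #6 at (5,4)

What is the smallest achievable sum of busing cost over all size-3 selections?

18

Open {H2, H3, H4}.
  #1→H3 3, #2→H4 4, #3→H2 2, #4→H4 4, #5→H4 2, #6→H3 3  ⇒ total 18.
Compare {H1, H3, H4}: total 19.
Compare {H1, H2, H4}: total 22.
No size-3 selection does better; minimum is 18.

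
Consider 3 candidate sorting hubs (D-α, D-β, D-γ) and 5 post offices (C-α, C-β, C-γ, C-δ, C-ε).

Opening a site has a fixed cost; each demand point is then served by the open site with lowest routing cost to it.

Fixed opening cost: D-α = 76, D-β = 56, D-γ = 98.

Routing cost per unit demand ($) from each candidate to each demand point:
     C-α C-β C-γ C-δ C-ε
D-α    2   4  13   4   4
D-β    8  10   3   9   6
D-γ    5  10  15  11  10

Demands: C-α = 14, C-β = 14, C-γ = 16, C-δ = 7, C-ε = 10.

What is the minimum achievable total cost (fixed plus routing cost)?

332

Open {D-α, D-β}: assign each demand point to its cheapest open site.
  C-α→D-α 14×2=28, C-β→D-α 14×4=56, C-γ→D-β 16×3=48, C-δ→D-α 7×4=28, C-ε→D-α 10×4=40
  routing cost 200, fixed 132 → total 332.
Compare {D-α, D-β, D-γ}: routing cost 200 + fixed 230 = 430.
Compare {D-α}: routing cost 360 + fixed 76 = 436.
Compare {D-β}: routing cost 423 + fixed 56 = 479.
All other subsets cost ≥ 430. Minimum total cost: 332.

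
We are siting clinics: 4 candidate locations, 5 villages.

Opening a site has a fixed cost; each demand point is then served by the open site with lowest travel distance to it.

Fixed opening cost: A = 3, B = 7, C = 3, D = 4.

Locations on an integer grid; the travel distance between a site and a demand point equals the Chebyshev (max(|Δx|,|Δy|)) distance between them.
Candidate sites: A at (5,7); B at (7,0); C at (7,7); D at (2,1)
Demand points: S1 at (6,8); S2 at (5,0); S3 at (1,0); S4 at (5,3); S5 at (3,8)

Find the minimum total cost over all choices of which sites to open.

17

Open {A, D}: assign each demand point to its cheapest open site.
  S1→A 1, S2→D 3, S3→D 1, S4→D 3, S5→A 2
  travel distance 10, fixed 7 → total 17.
Compare {C, D}: travel distance 12 + fixed 7 = 19.
Compare {A, C, D}: travel distance 10 + fixed 10 = 20.
Compare {A, B, D}: travel distance 9 + fixed 14 = 23.
All other subsets cost ≥ 19. Minimum total cost: 17.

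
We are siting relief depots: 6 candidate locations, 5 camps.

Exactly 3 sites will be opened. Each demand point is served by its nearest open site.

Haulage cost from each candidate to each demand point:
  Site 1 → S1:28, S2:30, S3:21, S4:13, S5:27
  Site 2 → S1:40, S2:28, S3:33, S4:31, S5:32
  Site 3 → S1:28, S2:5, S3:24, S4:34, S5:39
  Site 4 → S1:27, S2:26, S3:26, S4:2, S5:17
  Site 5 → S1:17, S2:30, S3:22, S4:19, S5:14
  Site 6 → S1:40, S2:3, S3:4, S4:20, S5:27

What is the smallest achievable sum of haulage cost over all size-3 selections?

40

Open {Site 4, Site 5, Site 6}.
  S1→Site 5 17, S2→Site 6 3, S3→Site 6 4, S4→Site 4 2, S5→Site 5 14  ⇒ total 40.
Compare {Site 1, Site 5, Site 6}: total 51.
Compare {Site 1, Site 4, Site 6}: total 53.
No size-3 selection does better; minimum is 40.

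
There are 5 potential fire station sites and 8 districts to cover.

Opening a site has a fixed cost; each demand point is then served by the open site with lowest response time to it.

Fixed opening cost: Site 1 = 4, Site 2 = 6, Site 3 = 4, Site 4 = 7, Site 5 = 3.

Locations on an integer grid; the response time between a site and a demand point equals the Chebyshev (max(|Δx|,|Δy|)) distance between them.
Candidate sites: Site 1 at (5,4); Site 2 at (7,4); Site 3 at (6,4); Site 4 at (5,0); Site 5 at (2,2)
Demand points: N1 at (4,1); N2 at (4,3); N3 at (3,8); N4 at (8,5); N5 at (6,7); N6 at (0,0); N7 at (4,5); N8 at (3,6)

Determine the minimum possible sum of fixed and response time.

25

Open {Site 1, Site 5}: assign each demand point to its cheapest open site.
  N1→Site 5 2, N2→Site 1 1, N3→Site 1 4, N4→Site 1 3, N5→Site 1 3, N6→Site 5 2, N7→Site 1 1, N8→Site 1 2
  response time 18, fixed 7 → total 25.
Compare {Site 1}: response time 22 + fixed 4 = 26.
Compare {Site 3, Site 5}: response time 20 + fixed 7 = 27.
Compare {Site 1, Site 3, Site 5}: response time 17 + fixed 11 = 28.
All other subsets cost ≥ 26. Minimum total cost: 25.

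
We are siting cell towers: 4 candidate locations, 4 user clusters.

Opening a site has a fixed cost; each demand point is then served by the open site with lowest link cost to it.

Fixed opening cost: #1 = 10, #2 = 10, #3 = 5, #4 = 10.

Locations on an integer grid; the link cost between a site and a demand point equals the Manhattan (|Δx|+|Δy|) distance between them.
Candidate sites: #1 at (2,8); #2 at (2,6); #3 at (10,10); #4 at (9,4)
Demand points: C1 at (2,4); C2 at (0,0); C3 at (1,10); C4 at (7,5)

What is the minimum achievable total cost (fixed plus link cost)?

31

Open {#2}: assign each demand point to its cheapest open site.
  C1→#2 2, C2→#2 8, C3→#2 5, C4→#2 6
  link cost 21, fixed 10 → total 31.
Compare {#1}: link cost 25 + fixed 10 = 35.
Compare {#2, #3}: link cost 21 + fixed 15 = 36.
Compare {#2, #4}: link cost 18 + fixed 20 = 38.
All other subsets cost ≥ 35. Minimum total cost: 31.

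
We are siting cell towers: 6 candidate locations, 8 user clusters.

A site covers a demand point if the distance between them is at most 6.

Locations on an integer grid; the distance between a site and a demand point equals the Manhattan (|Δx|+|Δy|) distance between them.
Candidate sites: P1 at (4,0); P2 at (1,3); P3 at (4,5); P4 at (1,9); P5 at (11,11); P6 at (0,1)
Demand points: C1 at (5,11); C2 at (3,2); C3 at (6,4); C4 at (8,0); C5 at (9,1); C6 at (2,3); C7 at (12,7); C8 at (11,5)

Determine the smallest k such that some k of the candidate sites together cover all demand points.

Coverage sets (demand points within 6 of each site):
  P1: {C2, C3, C4, C5, C6}
  P2: {C2, C3, C6}
  P3: {C2, C3, C6}
  P4: {C1}
  P5: {C1, C7, C8}
  P6: {C2, C6}
No single site covers all 8 demand points.
But {P1, P5} covers everything, so the minimum is 2.

2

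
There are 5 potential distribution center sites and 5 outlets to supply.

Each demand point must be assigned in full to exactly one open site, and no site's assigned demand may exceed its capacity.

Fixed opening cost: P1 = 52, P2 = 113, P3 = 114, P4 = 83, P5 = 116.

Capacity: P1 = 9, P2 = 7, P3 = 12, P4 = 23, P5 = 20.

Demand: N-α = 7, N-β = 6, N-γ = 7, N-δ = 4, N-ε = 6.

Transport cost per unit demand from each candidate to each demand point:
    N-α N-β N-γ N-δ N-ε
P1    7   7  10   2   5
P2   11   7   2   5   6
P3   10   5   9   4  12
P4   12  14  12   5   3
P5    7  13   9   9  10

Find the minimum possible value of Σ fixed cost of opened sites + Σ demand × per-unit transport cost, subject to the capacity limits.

Open {P1, P4}; cheapest assignment that respects the capacities:
  P1 (cap 9, load 7): N-α — cost 7×7 = 49
  P4 (cap 23, load 23): N-β, N-γ, N-δ, N-ε — cost 6×14 + 7×12 + 4×5 + 6×3 = 206
  Shipping 255, fixed 135 → total 390.
  Any other capacity-feasible assignment to {P1, P4} ships for at least 255.
Compare {P2, P4}: its best feasible assignment gives total 416.
Compare {P1, P2, P4}: its best feasible assignment gives total 426.
Every other set of open sites that can feasibly serve all demand totals ≥ 416 even under its best assignment. Minimum: 390.

390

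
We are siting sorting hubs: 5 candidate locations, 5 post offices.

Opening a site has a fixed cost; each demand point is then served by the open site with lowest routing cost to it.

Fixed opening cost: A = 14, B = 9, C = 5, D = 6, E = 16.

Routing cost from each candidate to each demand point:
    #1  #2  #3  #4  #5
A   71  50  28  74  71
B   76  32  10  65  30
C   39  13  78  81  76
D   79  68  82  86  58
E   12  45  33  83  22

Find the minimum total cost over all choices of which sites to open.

152

Open {B, C, E}: assign each demand point to its cheapest open site.
  #1→E 12, #2→C 13, #3→B 10, #4→B 65, #5→E 22
  routing cost 122, fixed 30 → total 152.
Compare {B, C, D, E}: routing cost 122 + fixed 36 = 158.
Compare {B, E}: routing cost 141 + fixed 25 = 166.
Compare {A, B, C, E}: routing cost 122 + fixed 44 = 166.
All other subsets cost ≥ 158. Minimum total cost: 152.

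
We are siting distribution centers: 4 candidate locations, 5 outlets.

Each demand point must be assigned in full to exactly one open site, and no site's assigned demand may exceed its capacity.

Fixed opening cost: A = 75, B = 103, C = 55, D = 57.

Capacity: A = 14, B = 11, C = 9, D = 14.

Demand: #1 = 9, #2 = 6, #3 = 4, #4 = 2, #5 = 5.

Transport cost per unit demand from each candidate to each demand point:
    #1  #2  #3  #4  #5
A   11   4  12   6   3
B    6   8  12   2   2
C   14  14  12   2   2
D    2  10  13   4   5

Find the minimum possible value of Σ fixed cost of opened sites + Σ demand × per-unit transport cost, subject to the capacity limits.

Open {A, D}; cheapest assignment that respects the capacities:
  A (cap 14, load 13): #2, #4, #5 — cost 6×4 + 2×6 + 5×3 = 51
  D (cap 14, load 13): #1, #3 — cost 9×2 + 4×13 = 70
  Shipping 121, fixed 132 → total 253.
  Any other capacity-feasible assignment to {A, D} ships for at least 121.
Compare {A, C, D}: its best feasible assignment gives total 291.
Compare {A, B, D}: its best feasible assignment gives total 339.
Every other set of open sites that can feasibly serve all demand totals ≥ 291 even under its best assignment. Minimum: 253.

253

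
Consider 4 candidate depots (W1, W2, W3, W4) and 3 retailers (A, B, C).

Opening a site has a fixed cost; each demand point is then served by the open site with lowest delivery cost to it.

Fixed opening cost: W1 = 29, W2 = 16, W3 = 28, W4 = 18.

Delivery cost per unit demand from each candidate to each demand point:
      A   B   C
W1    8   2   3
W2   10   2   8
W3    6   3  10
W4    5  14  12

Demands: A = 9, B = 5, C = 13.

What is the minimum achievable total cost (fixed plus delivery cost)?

Open {W1, W4}: assign each demand point to its cheapest open site.
  A→W4 9×5=45, B→W1 5×2=10, C→W1 13×3=39
  delivery cost 94, fixed 47 → total 141.
Compare {W1}: delivery cost 121 + fixed 29 = 150.
Compare {W1, W2, W4}: delivery cost 94 + fixed 63 = 157.
Compare {W1, W3}: delivery cost 103 + fixed 57 = 160.
All other subsets cost ≥ 150. Minimum total cost: 141.

141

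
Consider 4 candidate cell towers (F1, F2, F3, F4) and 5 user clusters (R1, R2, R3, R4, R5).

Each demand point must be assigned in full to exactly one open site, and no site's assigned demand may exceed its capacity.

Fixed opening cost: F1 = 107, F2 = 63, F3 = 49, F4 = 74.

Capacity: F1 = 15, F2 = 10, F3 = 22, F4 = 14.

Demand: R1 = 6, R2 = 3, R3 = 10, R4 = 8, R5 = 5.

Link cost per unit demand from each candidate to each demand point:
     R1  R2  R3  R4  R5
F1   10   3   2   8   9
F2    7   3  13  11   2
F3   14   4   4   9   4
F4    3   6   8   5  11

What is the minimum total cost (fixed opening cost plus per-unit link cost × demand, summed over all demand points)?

Open {F3, F4}; cheapest assignment that respects the capacities:
  F3 (cap 22, load 18): R2, R3, R5 — cost 3×4 + 10×4 + 5×4 = 72
  F4 (cap 14, load 14): R1, R4 — cost 6×3 + 8×5 = 58
  Shipping 130, fixed 123 → total 253.
  Any other capacity-feasible assignment to {F3, F4} ships for at least 130.
Compare {F2, F3, F4}: its best feasible assignment gives total 303.
Compare {F1, F3, F4}: its best feasible assignment gives total 337.
Every other set of open sites that can feasibly serve all demand totals ≥ 303 even under its best assignment. Minimum: 253.

253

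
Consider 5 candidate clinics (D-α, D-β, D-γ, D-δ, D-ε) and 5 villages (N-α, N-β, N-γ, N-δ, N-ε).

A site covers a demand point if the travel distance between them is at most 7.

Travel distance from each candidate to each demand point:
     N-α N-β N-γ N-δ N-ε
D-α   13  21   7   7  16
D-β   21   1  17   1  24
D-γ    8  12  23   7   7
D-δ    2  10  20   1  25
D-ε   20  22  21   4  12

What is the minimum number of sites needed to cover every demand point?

Coverage sets (demand points within 7 of each site):
  D-α: {N-γ, N-δ}
  D-β: {N-β, N-δ}
  D-γ: {N-δ, N-ε}
  D-δ: {N-α, N-δ}
  D-ε: {N-δ}
No 3 sites suffice: every size-3 union leaves at least one demand point uncovered.
But {D-α, D-β, D-γ, D-δ} covers everything, so the minimum is 4.

4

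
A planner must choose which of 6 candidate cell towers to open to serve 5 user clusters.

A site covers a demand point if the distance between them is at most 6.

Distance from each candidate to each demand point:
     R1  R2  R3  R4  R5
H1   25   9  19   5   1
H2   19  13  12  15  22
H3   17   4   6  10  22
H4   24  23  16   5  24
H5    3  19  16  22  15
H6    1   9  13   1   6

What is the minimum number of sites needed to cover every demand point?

2

Coverage sets (demand points within 6 of each site):
  H1: {R4, R5}
  H2: {}
  H3: {R2, R3}
  H4: {R4}
  H5: {R1}
  H6: {R1, R4, R5}
No single site covers all 5 demand points.
But {H3, H6} covers everything, so the minimum is 2.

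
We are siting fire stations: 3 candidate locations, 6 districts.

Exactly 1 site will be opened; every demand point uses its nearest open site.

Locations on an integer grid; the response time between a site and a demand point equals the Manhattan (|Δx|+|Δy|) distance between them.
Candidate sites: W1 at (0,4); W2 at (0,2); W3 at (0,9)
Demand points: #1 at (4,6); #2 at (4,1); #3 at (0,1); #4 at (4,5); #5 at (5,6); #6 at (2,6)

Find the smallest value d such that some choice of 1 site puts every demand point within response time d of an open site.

Open {W1}.
  Farthest demand point is #2 at response time 7 (to W1); all others are ≤ 7.
With {W2} the worst case is 9.
With {W3} the worst case is 12.
No size-1 selection achieves below 7.

7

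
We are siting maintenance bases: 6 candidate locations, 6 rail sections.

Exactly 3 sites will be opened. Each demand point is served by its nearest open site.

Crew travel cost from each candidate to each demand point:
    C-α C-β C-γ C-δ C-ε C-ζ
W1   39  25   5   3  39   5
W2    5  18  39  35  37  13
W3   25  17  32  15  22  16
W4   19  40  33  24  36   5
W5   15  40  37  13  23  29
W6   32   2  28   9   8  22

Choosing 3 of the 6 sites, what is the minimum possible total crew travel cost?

Open {W1, W2, W6}.
  C-α→W2 5, C-β→W6 2, C-γ→W1 5, C-δ→W1 3, C-ε→W6 8, C-ζ→W1 5  ⇒ total 28.
Compare {W1, W5, W6}: total 38.
Compare {W1, W4, W6}: total 42.
No size-3 selection does better; minimum is 28.

28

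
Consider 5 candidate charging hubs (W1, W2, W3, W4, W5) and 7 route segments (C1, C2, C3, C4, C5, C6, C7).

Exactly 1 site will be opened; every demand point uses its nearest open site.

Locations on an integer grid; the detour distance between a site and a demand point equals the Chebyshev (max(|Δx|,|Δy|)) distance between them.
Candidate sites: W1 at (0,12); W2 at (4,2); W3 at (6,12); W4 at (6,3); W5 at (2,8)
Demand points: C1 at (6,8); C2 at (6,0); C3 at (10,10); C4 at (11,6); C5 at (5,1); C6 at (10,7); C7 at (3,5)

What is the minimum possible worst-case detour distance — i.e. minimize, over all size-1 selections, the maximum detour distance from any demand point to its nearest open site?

Open {W4}.
  Farthest demand point is C3 at detour distance 7 (to W4); all others are ≤ 7.
With {W2} the worst case is 8.
With {W5} the worst case is 9.
No size-1 selection achieves below 7.

7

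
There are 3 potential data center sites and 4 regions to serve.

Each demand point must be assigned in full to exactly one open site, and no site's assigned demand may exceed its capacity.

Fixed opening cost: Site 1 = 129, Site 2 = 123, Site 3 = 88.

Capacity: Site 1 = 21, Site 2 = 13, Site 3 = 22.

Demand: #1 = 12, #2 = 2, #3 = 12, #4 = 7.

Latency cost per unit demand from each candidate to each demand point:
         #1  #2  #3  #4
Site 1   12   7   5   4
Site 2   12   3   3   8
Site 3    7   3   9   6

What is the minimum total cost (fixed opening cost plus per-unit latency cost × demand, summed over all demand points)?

Open {Site 2, Site 3}; cheapest assignment that respects the capacities:
  Site 2 (cap 13, load 12): #3 — cost 12×3 = 36
  Site 3 (cap 22, load 21): #1, #2, #4 — cost 12×7 + 2×3 + 7×6 = 132
  Shipping 168, fixed 211 → total 379.
  Any other capacity-feasible assignment to {Site 2, Site 3} ships for at least 168.
Compare {Site 1, Site 3}: its best feasible assignment gives total 395.
Compare {Site 1, Site 2}: its best feasible assignment gives total 474.
Every other set of open sites that can feasibly serve all demand totals ≥ 395 even under its best assignment. Minimum: 379.

379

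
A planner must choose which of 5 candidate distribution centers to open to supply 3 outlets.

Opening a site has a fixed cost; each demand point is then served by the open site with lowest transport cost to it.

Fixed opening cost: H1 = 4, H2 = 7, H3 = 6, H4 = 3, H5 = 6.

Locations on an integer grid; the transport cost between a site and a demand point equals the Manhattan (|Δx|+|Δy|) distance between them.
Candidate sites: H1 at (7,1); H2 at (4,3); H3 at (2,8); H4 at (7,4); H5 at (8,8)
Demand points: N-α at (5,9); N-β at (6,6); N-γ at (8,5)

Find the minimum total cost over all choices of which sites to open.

Open {H4}: assign each demand point to its cheapest open site.
  N-α→H4 7, N-β→H4 3, N-γ→H4 2
  transport cost 12, fixed 3 → total 15.
Compare {H5}: transport cost 11 + fixed 6 = 17.
Compare {H3, H4}: transport cost 9 + fixed 9 = 18.
Compare {H4, H5}: transport cost 9 + fixed 9 = 18.
All other subsets cost ≥ 17. Minimum total cost: 15.

15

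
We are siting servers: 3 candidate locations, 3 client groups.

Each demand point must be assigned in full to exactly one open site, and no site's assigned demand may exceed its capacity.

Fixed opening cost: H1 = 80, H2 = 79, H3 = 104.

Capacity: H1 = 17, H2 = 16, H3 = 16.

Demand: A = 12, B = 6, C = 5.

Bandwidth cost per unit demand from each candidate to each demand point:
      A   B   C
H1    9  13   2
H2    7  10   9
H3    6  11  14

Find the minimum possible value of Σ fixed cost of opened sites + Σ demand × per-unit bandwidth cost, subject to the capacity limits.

Open {H1, H2}; cheapest assignment that respects the capacities:
  H1 (cap 17, load 11): B, C — cost 6×13 + 5×2 = 88
  H2 (cap 16, load 12): A — cost 12×7 = 84
  Shipping 172, fixed 159 → total 331.
  Any other capacity-feasible assignment to {H1, H2} ships for at least 172.
Compare {H1, H3}: its best feasible assignment gives total 344.
Compare {H2, H3}: its best feasible assignment gives total 360.
Every other set of open sites that can feasibly serve all demand totals ≥ 344 even under its best assignment. Minimum: 331.

331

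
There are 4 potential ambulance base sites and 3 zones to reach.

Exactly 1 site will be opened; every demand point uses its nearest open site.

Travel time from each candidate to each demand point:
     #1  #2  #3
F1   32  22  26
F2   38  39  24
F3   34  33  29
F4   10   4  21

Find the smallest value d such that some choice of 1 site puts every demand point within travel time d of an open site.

21

Open {F4}.
  Farthest demand point is #3 at travel time 21 (to F4); all others are ≤ 21.
With {F1} the worst case is 32.
With {F3} the worst case is 34.
No size-1 selection achieves below 21.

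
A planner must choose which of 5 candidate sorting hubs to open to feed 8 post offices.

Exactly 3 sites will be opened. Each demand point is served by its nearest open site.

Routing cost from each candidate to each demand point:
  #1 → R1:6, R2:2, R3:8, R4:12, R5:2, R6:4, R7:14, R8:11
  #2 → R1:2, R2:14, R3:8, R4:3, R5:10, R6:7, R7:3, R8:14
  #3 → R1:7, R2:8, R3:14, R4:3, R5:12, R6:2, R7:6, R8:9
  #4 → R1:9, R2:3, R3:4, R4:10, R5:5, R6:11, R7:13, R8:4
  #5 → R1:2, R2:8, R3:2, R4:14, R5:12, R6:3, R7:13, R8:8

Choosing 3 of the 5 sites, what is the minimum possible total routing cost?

24

Open {#1, #2, #4}.
  R1→#2 2, R2→#1 2, R3→#4 4, R4→#2 3, R5→#1 2, R6→#1 4, R7→#2 3, R8→#4 4  ⇒ total 24.
Compare {#1, #2, #5}: total 25.
Compare {#2, #4, #5}: total 25.
No size-3 selection does better; minimum is 24.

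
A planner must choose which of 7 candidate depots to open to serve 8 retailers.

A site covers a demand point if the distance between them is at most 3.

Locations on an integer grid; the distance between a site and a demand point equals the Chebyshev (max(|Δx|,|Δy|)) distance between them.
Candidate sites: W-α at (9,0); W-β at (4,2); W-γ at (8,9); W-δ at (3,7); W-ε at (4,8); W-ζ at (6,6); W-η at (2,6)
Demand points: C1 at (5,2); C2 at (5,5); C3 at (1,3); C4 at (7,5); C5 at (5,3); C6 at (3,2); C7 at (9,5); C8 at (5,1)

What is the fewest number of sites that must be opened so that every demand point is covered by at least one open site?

Coverage sets (demand points within 3 of each site):
  W-α: {}
  W-β: {C1, C2, C3, C4, C5, C6, C8}
  W-γ: {}
  W-δ: {C2}
  W-ε: {C2, C4}
  W-ζ: {C2, C4, C5, C7}
  W-η: {C2, C3, C5}
No single site covers all 8 demand points.
But {W-β, W-ζ} covers everything, so the minimum is 2.

2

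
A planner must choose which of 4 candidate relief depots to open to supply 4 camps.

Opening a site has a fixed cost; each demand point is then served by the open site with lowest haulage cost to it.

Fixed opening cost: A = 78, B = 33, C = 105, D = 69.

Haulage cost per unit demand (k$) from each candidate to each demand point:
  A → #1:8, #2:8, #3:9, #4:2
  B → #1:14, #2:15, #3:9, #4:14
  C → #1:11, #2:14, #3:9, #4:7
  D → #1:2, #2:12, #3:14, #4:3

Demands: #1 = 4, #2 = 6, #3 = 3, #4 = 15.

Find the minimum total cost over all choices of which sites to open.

215

Open {A}: assign each demand point to its cheapest open site.
  #1→A 4×8=32, #2→A 6×8=48, #3→A 3×9=27, #4→A 15×2=30
  haulage cost 137, fixed 78 → total 215.
Compare {D}: haulage cost 167 + fixed 69 = 236.
Compare {A, B}: haulage cost 137 + fixed 111 = 248.
Compare {B, D}: haulage cost 152 + fixed 102 = 254.
All other subsets cost ≥ 236. Minimum total cost: 215.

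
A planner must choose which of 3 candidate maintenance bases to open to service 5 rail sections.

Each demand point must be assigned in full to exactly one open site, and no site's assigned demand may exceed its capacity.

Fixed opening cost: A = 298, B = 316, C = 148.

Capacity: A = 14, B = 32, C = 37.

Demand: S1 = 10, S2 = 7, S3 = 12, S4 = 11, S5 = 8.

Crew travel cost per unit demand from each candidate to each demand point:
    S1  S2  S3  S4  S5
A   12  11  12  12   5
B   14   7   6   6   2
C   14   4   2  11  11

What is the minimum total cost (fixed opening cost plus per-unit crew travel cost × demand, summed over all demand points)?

Open {B, C}; cheapest assignment that respects the capacities:
  B (cap 32, load 29): S1, S4, S5 — cost 10×14 + 11×6 + 8×2 = 222
  C (cap 37, load 19): S2, S3 — cost 7×4 + 12×2 = 52
  Shipping 274, fixed 464 → total 738.
  Any other capacity-feasible assignment to {B, C} ships for at least 274.
Compare {A, C}: its best feasible assignment gives total 858.
Compare {A, B, C}: its best feasible assignment gives total 1016.
Every other set of open sites that can feasibly serve all demand totals ≥ 858 even under its best assignment. Minimum: 738.

738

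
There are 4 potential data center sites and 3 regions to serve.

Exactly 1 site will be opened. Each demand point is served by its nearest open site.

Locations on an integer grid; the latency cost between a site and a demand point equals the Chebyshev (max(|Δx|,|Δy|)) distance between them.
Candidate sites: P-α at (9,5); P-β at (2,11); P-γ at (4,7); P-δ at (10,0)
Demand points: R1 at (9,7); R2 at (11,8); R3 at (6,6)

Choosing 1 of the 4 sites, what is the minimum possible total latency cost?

Open {P-α}.
  R1→P-α 2, R2→P-α 3, R3→P-α 3  ⇒ total 8.
Compare {P-γ}: total 14.
Compare {P-β}: total 21.
No size-1 selection does better; minimum is 8.

8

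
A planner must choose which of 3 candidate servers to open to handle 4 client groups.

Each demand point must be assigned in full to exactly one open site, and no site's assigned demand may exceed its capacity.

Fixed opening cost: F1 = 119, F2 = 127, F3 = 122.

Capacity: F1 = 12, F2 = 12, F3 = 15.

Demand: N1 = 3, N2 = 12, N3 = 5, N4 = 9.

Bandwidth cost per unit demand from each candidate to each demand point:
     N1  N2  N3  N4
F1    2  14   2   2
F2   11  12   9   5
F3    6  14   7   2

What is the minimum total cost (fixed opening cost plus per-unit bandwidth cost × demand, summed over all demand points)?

546

Open {F1, F2, F3}; cheapest assignment that respects the capacities:
  F1 (cap 12, load 8): N1, N3 — cost 3×2 + 5×2 = 16
  F2 (cap 12, load 12): N2 — cost 12×12 = 144
  F3 (cap 15, load 9): N4 — cost 9×2 = 18
  Shipping 178, fixed 368 → total 546.
  Any other capacity-feasible assignment to {F1, F2, F3} ships for at least 178.
Total demand is 29 and no other set of sites has combined capacity ≥ 29, so {F1, F2, F3} is the only feasible choice of open sites. Minimum: 546.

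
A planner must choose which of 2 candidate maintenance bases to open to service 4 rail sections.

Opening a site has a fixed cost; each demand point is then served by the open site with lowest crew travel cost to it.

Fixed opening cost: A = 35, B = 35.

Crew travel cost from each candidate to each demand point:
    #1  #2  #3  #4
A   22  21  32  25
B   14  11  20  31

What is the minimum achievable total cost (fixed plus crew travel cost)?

111

Open {B}: assign each demand point to its cheapest open site.
  #1→B 14, #2→B 11, #3→B 20, #4→B 31
  crew travel cost 76, fixed 35 → total 111.
Compare {A}: crew travel cost 100 + fixed 35 = 135.
Compare {A, B}: crew travel cost 70 + fixed 70 = 140.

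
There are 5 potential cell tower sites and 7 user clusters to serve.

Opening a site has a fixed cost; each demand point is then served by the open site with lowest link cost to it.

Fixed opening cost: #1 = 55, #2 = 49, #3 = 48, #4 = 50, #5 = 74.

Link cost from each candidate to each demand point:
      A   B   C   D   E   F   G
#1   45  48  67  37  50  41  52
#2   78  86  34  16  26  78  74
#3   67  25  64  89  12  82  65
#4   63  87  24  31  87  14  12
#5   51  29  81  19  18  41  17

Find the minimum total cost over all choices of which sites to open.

279

Open {#3, #4}: assign each demand point to its cheapest open site.
  A→#4 63, B→#3 25, C→#4 24, D→#4 31, E→#3 12, F→#4 14, G→#4 12
  link cost 181, fixed 98 → total 279.
Compare {#4, #5}: link cost 167 + fixed 124 = 291.
Compare {#2, #3, #4}: link cost 166 + fixed 147 = 313.
Compare {#1, #3, #4}: link cost 163 + fixed 153 = 316.
All other subsets cost ≥ 291. Minimum total cost: 279.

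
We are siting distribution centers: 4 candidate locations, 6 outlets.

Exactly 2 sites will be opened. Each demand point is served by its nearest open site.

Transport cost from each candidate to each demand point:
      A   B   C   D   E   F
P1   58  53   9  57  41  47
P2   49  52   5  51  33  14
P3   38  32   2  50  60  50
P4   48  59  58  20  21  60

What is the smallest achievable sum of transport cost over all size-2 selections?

160

Open {P2, P4}.
  A→P4 48, B→P2 52, C→P2 5, D→P4 20, E→P4 21, F→P2 14  ⇒ total 160.
Compare {P3, P4}: total 163.
Compare {P2, P3}: total 169.
No size-2 selection does better; minimum is 160.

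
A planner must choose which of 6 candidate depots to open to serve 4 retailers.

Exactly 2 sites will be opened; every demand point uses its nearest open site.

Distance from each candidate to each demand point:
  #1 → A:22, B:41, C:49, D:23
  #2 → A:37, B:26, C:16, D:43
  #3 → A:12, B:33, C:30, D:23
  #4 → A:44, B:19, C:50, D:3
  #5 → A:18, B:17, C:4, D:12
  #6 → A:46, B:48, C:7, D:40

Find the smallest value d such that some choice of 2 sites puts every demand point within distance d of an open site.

Open {#3, #5}.
  Farthest demand point is B at distance 17 (to #5); all others are ≤ 17.
With {#1, #5} the worst case is 18.
With {#2, #5} the worst case is 18.
No size-2 selection achieves below 17.

17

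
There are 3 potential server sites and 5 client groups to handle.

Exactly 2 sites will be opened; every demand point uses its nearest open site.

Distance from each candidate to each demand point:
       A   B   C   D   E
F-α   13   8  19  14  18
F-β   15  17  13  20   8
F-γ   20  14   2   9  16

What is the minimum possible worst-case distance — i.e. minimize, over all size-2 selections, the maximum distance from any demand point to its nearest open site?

14

Open {F-α, F-β}.
  Farthest demand point is D at distance 14 (to F-α); all others are ≤ 14.
With {F-β, F-γ} the worst case is 15.
With {F-α, F-γ} the worst case is 16.
No size-2 selection achieves below 14.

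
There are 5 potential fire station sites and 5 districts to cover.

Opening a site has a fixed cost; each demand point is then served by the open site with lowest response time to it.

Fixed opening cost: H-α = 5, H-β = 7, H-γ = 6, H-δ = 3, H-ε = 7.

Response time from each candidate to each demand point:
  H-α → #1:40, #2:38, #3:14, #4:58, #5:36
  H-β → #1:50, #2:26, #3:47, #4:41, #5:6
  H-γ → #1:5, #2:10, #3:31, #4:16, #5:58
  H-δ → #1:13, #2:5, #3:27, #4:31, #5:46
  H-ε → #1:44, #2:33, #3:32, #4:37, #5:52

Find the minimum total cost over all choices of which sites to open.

67

Open {H-α, H-β, H-γ, H-δ}: assign each demand point to its cheapest open site.
  #1→H-γ 5, #2→H-δ 5, #3→H-α 14, #4→H-γ 16, #5→H-β 6
  response time 46, fixed 21 → total 67.
Compare {H-α, H-β, H-γ}: response time 51 + fixed 18 = 69.
Compare {H-α, H-β, H-γ, H-δ, H-ε}: response time 46 + fixed 28 = 74.
Compare {H-β, H-γ, H-δ}: response time 59 + fixed 16 = 75.
All other subsets cost ≥ 69. Minimum total cost: 67.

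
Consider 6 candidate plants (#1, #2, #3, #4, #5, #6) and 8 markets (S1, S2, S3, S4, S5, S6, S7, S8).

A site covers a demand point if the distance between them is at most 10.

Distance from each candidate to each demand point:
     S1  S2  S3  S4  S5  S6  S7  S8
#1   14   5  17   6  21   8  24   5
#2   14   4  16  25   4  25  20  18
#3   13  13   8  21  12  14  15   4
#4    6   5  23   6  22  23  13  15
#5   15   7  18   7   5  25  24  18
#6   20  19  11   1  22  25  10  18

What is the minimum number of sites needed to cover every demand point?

Coverage sets (demand points within 10 of each site):
  #1: {S2, S4, S6, S8}
  #2: {S2, S5}
  #3: {S3, S8}
  #4: {S1, S2, S4}
  #5: {S2, S4, S5}
  #6: {S4, S7}
No 4 sites suffice: every size-4 union leaves at least one demand point uncovered.
But {#1, #2, #3, #4, #6} covers everything, so the minimum is 5.

5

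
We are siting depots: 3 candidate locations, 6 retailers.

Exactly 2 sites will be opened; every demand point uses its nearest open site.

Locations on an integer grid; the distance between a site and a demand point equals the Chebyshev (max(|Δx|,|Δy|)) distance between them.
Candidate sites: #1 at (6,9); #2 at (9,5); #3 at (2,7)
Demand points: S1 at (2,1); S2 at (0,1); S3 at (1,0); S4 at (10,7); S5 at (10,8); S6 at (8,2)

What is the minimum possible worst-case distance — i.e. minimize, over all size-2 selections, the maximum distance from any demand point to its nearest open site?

7

Open {#1, #3}.
  Farthest demand point is S3 at distance 7 (to #3); all others are ≤ 7.
With {#2, #3} the worst case is 7.
With {#1, #2} the worst case is 8.
No size-2 selection achieves below 7.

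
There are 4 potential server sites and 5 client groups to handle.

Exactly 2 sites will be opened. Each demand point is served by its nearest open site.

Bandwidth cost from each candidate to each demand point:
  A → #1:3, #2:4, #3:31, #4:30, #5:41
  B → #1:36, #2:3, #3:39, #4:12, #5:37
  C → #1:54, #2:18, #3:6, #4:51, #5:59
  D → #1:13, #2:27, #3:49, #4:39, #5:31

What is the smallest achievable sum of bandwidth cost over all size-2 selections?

84

Open {A, C}.
  #1→A 3, #2→A 4, #3→C 6, #4→A 30, #5→A 41  ⇒ total 84.
Compare {A, B}: total 86.
Compare {B, C}: total 94.
No size-2 selection does better; minimum is 84.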